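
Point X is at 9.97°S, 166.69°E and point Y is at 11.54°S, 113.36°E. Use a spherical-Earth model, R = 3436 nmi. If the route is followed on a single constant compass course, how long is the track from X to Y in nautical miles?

3143 nmi

Δψ = ln[tan(π/4+φ₂/2)/tan(π/4+φ₁/2)] = -0.0279;  Δφ = -0.0274 rad,  Δλ = -0.9308 rad
q = Δφ/Δψ = 0.9824
d = R·√(Δφ² + q²Δλ²) = 3436·0.91481 = 3143 nmi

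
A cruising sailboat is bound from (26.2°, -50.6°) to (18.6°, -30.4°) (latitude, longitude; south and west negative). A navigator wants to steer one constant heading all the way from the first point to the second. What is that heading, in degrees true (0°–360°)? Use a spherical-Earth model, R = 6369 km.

Δψ = ln[tan(π/4+φ₂/2)/tan(π/4+φ₁/2)] = -0.1436
Δλ = +0.3526 rad (taken the short way round)
course = atan2(Δλ, Δψ) = 112.16°

112.2°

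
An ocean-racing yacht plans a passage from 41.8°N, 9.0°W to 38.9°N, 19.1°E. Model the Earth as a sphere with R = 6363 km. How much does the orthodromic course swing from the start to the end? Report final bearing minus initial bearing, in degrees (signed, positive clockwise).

+18.4°

Initial bearing θ₁ = atan2(sin Δλ cos φ₂, cos φ₁ sin φ₂ − sin φ₁ cos φ₂ cos Δλ) = 88.35°
Final bearing θ₂ = (initial bearing from the destination back to the start) + 180° = 106.76°
Δθ = θ₂ − θ₁ = +18.4°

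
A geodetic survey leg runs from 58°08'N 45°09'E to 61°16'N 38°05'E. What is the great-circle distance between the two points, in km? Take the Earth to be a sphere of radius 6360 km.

cos σ = sin φ₁ sin φ₂ + cos φ₁ cos φ₂ cos Δλ
      = sin(58.13°)sin(61.27°) + cos(58.13°)cos(61.27°)cos(-7.07°) = 0.9966
σ = 4.742° → d = Rσ = 6360·0.08276 = 526 km

526 km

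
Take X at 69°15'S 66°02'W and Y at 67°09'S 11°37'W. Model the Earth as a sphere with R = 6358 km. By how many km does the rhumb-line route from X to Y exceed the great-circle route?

Great circle: cos σ = sin φ₁ sin φ₂ + cos φ₁ cos φ₂ cos Δλ,  σ = 0.3428 rad → d_gc = 2179.8 km
Rhumb line: Δψ = +0.0988, q = Δφ/Δψ = 0.3711, d_rh = R√(Δφ²+q²Δλ²) = 2252.9 km
Excess = 2252.9 − 2179.8 = 73.1 ≈ 73 km

73 km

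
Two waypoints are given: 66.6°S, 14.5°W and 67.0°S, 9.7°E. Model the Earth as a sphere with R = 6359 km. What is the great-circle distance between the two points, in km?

1052 km

Haversine: a = sin²(Δφ/2)+cos φ₁ cos φ₂ sin²(Δλ/2) = 0.00683;  σ = 2·atan2(√a,√(1−a))
σ = 9.482° → d = Rσ = 6359·0.16548 = 1052 km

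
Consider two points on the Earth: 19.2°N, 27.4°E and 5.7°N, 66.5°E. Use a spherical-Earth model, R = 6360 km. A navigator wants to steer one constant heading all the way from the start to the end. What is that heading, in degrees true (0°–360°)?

109.5°

Meridional parts: M(φ₁)=+0.3416, M(φ₂)=+0.0996 → ΔM = -0.2419;  Δλ = +0.6824 rad
tan C = Δλ / ΔM = -2.8210 → C = 109.52°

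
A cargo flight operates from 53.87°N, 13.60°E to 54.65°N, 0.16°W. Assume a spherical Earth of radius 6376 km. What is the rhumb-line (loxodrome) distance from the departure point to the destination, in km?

Rhumb course C = atan2(Δλ, Δψ) with Δψ = ln[tan(π/4+φ₂/2)/tan(π/4+φ₁/2)] = +0.0233, Δλ = -0.2402 → C = 275.54°
d = R·|Δφ| / |cos C| = 6376·0.01361 / 0.09660 = 899 km

899 km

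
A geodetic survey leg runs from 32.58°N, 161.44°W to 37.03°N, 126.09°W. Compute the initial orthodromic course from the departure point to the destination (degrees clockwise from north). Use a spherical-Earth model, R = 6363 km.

71.2°

N = sin Δλ·cos φ₂ = +0.4619;  D = cos φ₁ sin φ₂ − sin φ₁ cos φ₂ cos Δλ = +0.1568
initial course = atan2(N, D) = 71.24°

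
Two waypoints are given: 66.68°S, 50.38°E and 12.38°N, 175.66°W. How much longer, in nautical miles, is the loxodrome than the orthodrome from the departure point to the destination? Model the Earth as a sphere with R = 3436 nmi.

Great circle: cos σ = sin φ₁ sin φ₂ + cos φ₁ cos φ₂ cos Δλ,  σ = 2.0548 rad → d_gc = 7060.1 nmi
Rhumb line: Δψ = +1.7959, q = Δφ/Δψ = 0.7683, d_rh = R√(Δφ²+q²Δλ²) = 7783.2 nmi
Excess = 7783.2 − 7060.1 = 723.1 ≈ 723 nmi

723 nmi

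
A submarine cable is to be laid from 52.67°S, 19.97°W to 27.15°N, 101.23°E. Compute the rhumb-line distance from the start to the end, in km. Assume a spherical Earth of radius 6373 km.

14849 km

Δψ = ln[tan(π/4+φ₂/2)/tan(π/4+φ₁/2)] = +1.5780;  Δφ = +1.3931 rad,  Δλ = +2.1153 rad
q = Δφ/Δψ = 0.8829
d = R·√(Δφ² + q²Δλ²) = 6373·2.32993 = 14849 km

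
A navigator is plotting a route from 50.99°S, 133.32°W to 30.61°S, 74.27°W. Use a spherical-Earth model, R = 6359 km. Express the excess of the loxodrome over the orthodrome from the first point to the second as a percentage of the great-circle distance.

2.1%

Great circle: σ = 0.8308 rad → d_gc = Rσ = 5283.2 km
Rhumb: Δφ = +0.3557, Δλ = +1.0306, Δψ = +0.4762, q = Δφ/Δψ = 0.7469 → d_rh = R√(Δφ²+q²Δλ²) = 5392.5 km
Excess = (5392.5 − 5283.2) / 5283.2 = 109.3 / 5283.2 = 2.07% ≈ 2.1%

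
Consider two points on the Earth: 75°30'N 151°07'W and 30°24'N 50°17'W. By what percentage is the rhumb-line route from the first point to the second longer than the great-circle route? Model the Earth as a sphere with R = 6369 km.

9.6%

Great circle: σ = 1.1048 rad → d_gc = Rσ = 7036.4 km
Rhumb: Δφ = -0.7871, Δλ = +1.7599, Δψ = -1.5045, q = Δφ/Δψ = 0.5232 → d_rh = R√(Δφ²+q²Δλ²) = 7715.2 km
Excess = (7715.2 − 7036.4) / 7036.4 = 678.8 / 7036.4 = 9.647% ≈ 9.6%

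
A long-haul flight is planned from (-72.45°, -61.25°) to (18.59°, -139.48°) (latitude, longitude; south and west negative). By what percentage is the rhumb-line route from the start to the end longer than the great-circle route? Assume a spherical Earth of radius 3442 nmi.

2.8%

Great circle: σ = 1.8190 rad → d_gc = Rσ = 6261.0 nmi
Rhumb: Δφ = +1.5889, Δλ = -1.3654, Δψ = +2.1988, q = Δφ/Δψ = 0.7227 → d_rh = R√(Δφ²+q²Δλ²) = 6437.8 nmi
Excess = (6437.8 − 6261.0) / 6261.0 = 176.8 / 6261.0 = 2.82% ≈ 2.8%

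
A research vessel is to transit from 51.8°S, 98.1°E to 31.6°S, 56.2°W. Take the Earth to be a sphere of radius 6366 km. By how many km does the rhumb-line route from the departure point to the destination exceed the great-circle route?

Great circle: cos σ = sin φ₁ sin φ₂ + cos φ₁ cos φ₂ cos Δλ,  σ = 1.6337 rad → d_gc = 10399.9 km
Rhumb line: Δψ = +0.4787, q = Δφ/Δψ = 0.7365, d_rh = R√(Δφ²+q²Δλ²) = 12824.6 km
Excess = 12824.6 − 10399.9 = 2424.7 ≈ 2425 km

2425 km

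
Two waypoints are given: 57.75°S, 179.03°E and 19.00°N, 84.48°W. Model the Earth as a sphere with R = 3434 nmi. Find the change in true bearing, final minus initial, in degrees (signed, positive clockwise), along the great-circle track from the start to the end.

-50.7°

Initial bearing θ₁ = atan2(sin Δλ cos φ₂, cos φ₁ sin φ₂ − sin φ₁ cos φ₂ cos Δλ) = 84.93°
Final bearing θ₂ = (initial bearing from the destination back to the start) + 180° = 34.20°
Δθ = θ₂ − θ₁ = -50.7°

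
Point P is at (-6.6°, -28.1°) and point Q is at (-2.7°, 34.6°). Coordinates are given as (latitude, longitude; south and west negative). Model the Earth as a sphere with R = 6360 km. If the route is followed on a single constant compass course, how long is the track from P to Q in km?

Rhumb course C = atan2(Δλ, Δψ) with Δψ = ln[tan(π/4+φ₂/2)/tan(π/4+φ₁/2)] = +0.0683, Δλ = +1.0943 → C = 86.43°
d = R·|Δφ| / |cos C| = 6360·0.06807 / 0.06230 = 6949 km

6949 km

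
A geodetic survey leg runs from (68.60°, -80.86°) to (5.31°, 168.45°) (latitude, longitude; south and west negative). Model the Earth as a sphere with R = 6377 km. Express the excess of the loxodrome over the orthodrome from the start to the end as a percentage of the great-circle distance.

8.4%

Great circle: σ = 1.6130 rad → d_gc = Rσ = 10286.1 km
Rhumb: Δφ = -1.1046, Δλ = -1.9319, Δψ = -1.5735, q = Δφ/Δψ = 0.7020 → d_rh = R√(Δφ²+q²Δλ²) = 11154.5 km
Excess = (11154.5 − 10286.1) / 10286.1 = 868.4 / 10286.1 = 8.44% ≈ 8.4%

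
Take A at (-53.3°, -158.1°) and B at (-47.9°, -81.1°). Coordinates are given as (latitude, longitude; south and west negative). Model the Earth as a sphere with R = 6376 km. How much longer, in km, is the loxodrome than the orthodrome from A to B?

Great circle: cos σ = sin φ₁ sin φ₂ + cos φ₁ cos φ₂ cos Δλ,  σ = 0.8162 rad → d_gc = 5203.8 km
Rhumb line: Δψ = +0.1487, q = Δφ/Δψ = 0.6338, d_rh = R√(Δφ²+q²Δλ²) = 5464.0 km
Excess = 5464.0 − 5203.8 = 260.2 ≈ 260 km

260 km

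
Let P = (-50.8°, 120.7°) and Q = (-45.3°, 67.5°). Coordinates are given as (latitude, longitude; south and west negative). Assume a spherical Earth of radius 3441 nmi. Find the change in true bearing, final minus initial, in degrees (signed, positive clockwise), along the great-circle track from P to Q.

Initial bearing θ₁ = atan2(sin Δλ cos φ₂, cos φ₁ sin φ₂ − sin φ₁ cos φ₂ cos Δλ) = 257.71°
Final bearing θ₂ = (initial bearing from the destination back to the start) + 180° = 298.60°
Δθ = θ₂ − θ₁ = +40.9°

+40.9°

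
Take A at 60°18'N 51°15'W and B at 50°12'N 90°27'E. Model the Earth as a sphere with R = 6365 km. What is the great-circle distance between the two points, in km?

7250 km

cos σ = sin φ₁ sin φ₂ + cos φ₁ cos φ₂ cos Δλ
      = sin(60.30°)sin(50.20°) + cos(60.30°)cos(50.20°)cos(141.70°) = 0.4185
σ = 65.262° → d = Rσ = 6365·1.13904 = 7250 km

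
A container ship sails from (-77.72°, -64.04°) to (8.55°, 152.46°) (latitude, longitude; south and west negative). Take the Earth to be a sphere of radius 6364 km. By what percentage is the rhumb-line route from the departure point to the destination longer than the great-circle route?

Great circle: σ = 1.8906 rad → d_gc = Rσ = 12031.5 km
Rhumb: Δφ = +1.5057, Δλ = -2.5045, Δψ = +2.3793, q = Δφ/Δψ = 0.6328 → d_rh = R√(Δφ²+q²Δλ²) = 13912.4 km
Excess = (13912.4 − 12031.5) / 12031.5 = 1880.9 / 12031.5 = 15.63% ≈ 15.6%

15.6%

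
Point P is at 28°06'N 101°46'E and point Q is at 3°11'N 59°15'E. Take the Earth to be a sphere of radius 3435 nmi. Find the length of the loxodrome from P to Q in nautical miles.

Rhumb course C = atan2(Δλ, Δψ) with Δψ = ln[tan(π/4+φ₂/2)/tan(π/4+φ₁/2)] = -0.4558, Δλ = -0.7421 → C = 238.44°
d = R·|Δφ| / |cos C| = 3435·0.43488 / 0.52337 = 2854 nmi

2854 nmi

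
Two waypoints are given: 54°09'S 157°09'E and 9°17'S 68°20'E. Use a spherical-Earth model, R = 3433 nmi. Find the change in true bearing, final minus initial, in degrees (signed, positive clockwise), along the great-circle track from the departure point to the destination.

Initial bearing θ₁ = atan2(sin Δλ cos φ₂, cos φ₁ sin φ₂ − sin φ₁ cos φ₂ cos Δλ) = 265.48°
Final bearing θ₂ = (initial bearing from the destination back to the start) + 180° = 323.73°
Δθ = θ₂ − θ₁ = +58.2°

+58.2°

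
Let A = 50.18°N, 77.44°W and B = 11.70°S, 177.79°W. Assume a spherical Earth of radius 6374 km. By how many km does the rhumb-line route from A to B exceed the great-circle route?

291 km

Great circle: cos σ = sin φ₁ sin φ₂ + cos φ₁ cos φ₂ cos Δλ,  σ = 1.8425 rad → d_gc = 11744.361 km
Rhumb line: Δψ = -1.2212, q = Δφ/Δψ = 0.8844, d_rh = R√(Δφ²+q²Δλ²) = 12035.859 km
Excess = 12035.859 − 11744.361 = 291.498 ≈ 291 km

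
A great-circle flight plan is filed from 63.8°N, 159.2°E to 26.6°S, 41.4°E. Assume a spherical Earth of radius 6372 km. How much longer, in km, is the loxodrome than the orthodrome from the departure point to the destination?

652 km

Great circle: cos σ = sin φ₁ sin φ₂ + cos φ₁ cos φ₂ cos Δλ,  σ = 2.1968 rad → d_gc = 13997.7 km
Rhumb line: Δψ = -1.9399, q = Δφ/Δψ = 0.8133, d_rh = R√(Δφ²+q²Δλ²) = 14649.7 km
Excess = 14649.7 − 13997.7 = 652.0 ≈ 652 km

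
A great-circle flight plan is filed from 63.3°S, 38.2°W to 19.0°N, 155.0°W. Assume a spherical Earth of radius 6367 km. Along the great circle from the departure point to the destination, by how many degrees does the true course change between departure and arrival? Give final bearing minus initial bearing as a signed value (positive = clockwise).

At departure: θ₁ = atan2(sin Δλ cos φ₂, cos φ₁ sin φ₂ − sin φ₁ cos φ₂ cos Δλ) = 254.47°
At arrival: θ₂ = atan2(sin Δλ cos φ₁, −cos φ₂ sin φ₁ + sin φ₂ cos φ₁ cos Δλ) = 332.75°
Δθ = θ₂ − θ₁ = +78.3°

+78.3°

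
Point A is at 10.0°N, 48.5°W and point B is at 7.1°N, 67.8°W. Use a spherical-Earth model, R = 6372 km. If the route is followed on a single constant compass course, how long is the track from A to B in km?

2147 km

Rhumb course C = atan2(Δλ, Δψ) with Δψ = ln[tan(π/4+φ₂/2)/tan(π/4+φ₁/2)] = -0.0512, Δλ = -0.3368 → C = 261.36°
d = R·|Δφ| / |cos C| = 6372·0.05061 / 0.15024 = 2147 km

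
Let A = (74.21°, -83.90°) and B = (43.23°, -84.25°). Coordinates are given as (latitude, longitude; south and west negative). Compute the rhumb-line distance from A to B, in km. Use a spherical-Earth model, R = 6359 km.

Δψ = ln[tan(π/4+φ₂/2)/tan(π/4+φ₁/2)] = -1.1373;  Δφ = -0.5407 rad,  Δλ = -0.0061 rad
q = Δφ/Δψ = 0.4754
d = R·√(Δφ² + q²Δλ²) = 6359·0.54071 = 3438 km

3438 km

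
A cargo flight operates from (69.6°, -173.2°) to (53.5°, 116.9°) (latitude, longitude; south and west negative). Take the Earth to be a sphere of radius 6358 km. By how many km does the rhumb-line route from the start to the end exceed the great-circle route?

Great circle: cos σ = sin φ₁ sin φ₂ + cos φ₁ cos φ₂ cos Δλ,  σ = 0.6011 rad → d_gc = 3822.0 km
Rhumb line: Δψ = -0.6058, q = Δφ/Δψ = 0.4639, d_rh = R√(Δφ²+q²Δλ²) = 4017.2 km
Excess = 4017.2 − 3822.0 = 195.2 ≈ 195 km

195 km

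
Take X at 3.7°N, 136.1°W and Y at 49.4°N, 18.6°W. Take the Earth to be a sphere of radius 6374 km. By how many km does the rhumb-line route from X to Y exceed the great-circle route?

Great circle: cos σ = sin φ₁ sin φ₂ + cos φ₁ cos φ₂ cos Δλ,  σ = 1.8244 rad → d_gc = 11628.6 km
Rhumb line: Δψ = +0.9299, q = Δφ/Δψ = 0.8578, d_rh = R√(Δφ²+q²Δλ²) = 12311.2 km
Excess = 12311.2 − 11628.6 = 682.6 ≈ 683 km

683 km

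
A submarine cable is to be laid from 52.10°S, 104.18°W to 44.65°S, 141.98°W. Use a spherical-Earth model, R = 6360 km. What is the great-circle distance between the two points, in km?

2871 km

cos σ = sin φ₁ sin φ₂ + cos φ₁ cos φ₂ cos Δλ
      = sin(-52.10°)sin(-44.65°) + cos(-52.10°)cos(-44.65°)cos(-37.80°) = 0.8999
σ = 25.861° → d = Rσ = 6360·0.45136 = 2871 km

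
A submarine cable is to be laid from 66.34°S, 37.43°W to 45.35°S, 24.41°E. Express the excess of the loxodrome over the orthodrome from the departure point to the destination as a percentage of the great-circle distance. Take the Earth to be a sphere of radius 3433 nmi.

3.5%

Great circle: σ = 0.6686 rad → d_gc = Rσ = 2295.2 nmi
Rhumb: Δφ = +0.3663, Δλ = +1.0793, Δψ = +0.6732, q = Δφ/Δψ = 0.5442 → d_rh = R√(Δφ²+q²Δλ²) = 2376.4 nmi
Excess = (2376.4 − 2295.2) / 2295.2 = 81.2 / 2295.2 = 3.54% ≈ 3.5%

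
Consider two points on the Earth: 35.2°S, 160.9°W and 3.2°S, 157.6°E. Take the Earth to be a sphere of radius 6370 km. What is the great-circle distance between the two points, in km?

Haversine: a = sin²(Δφ/2)+cos φ₁ cos φ₂ sin²(Δλ/2) = 0.17839;  σ = 2·atan2(√a,√(1−a))
σ = 49.967° → d = Rσ = 6370·0.87209 = 5555 km

5555 km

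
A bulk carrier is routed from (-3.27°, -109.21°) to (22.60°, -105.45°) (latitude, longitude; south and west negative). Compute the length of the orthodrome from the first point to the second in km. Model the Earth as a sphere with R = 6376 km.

cos σ = sin φ₁ sin φ₂ + cos φ₁ cos φ₂ cos Δλ
      = sin(-3.27°)sin(22.60°) + cos(-3.27°)cos(22.60°)cos(3.76°) = 0.8978
σ = 26.129° → d = Rσ = 6376·0.45604 = 2908 km

2908 km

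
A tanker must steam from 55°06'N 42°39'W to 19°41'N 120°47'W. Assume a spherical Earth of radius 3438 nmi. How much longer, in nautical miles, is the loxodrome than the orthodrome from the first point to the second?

140 nmi

Great circle: cos σ = sin φ₁ sin φ₂ + cos φ₁ cos φ₂ cos Δλ,  σ = 1.1734 rad → d_gc = 4034.1 nmi
Rhumb line: Δψ = -0.8068, q = Δφ/Δψ = 0.7662, d_rh = R√(Δφ²+q²Δλ²) = 4173.7 nmi
Excess = 4173.7 − 4034.1 = 139.6 ≈ 140 nmi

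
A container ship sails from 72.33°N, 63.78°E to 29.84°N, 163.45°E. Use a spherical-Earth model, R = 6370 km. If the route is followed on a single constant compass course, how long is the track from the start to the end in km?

7832 km

Rhumb course C = atan2(Δλ, Δψ) with Δψ = ln[tan(π/4+φ₂/2)/tan(π/4+φ₁/2)] = -1.3155, Δλ = +1.7396 → C = 127.10°
d = R·|Δφ| / |cos C| = 6370·0.74159 / 0.60316 = 7832 km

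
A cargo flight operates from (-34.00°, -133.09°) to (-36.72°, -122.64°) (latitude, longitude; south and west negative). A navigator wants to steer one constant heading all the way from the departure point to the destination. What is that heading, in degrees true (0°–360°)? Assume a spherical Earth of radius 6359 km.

Δψ = ln[tan(π/4+φ₂/2)/tan(π/4+φ₁/2)] = -0.0582
Δλ = +0.1824 rad (taken the short way round)
course = atan2(Δλ, Δψ) = 107.70°

107.7°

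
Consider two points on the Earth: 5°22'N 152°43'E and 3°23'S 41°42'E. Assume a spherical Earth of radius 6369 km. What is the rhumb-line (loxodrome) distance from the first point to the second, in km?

12365 km

Rhumb course C = atan2(Δλ, Δψ) with Δψ = ln[tan(π/4+φ₂/2)/tan(π/4+φ₁/2)] = -0.1529, Δλ = -1.9376 → C = 265.49°
d = R·|Δφ| / |cos C| = 6369·0.15272 / 0.07866 = 12365 km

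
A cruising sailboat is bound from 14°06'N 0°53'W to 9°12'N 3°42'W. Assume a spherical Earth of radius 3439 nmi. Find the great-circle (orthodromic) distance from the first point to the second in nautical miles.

337 nmi

Haversine: a = sin²(Δφ/2)+cos φ₁ cos φ₂ sin²(Δλ/2) = 0.00241;  σ = 2·atan2(√a,√(1−a))
σ = 5.623° → d = Rσ = 3439·0.09813 = 337 nmi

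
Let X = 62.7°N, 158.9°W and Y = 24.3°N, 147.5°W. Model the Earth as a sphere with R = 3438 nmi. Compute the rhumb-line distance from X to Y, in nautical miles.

Rhumb course C = atan2(Δλ, Δψ) with Δψ = ln[tan(π/4+φ₂/2)/tan(π/4+φ₁/2)] = -0.9779, Δλ = +0.1990 → C = 168.50°
d = R·|Δφ| / |cos C| = 3438·0.67021 / 0.97992 = 2351 nmi

2351 nmi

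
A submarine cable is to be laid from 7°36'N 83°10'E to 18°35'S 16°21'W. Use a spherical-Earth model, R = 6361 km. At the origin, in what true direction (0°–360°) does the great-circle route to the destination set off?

252.5°

θ = atan2( sin Δλ·cos φ₂ ,  cos φ₁ sin φ₂ − sin φ₁ cos φ₂ cos Δλ )
  = atan2(-0.9348, -0.2952) = 252.48°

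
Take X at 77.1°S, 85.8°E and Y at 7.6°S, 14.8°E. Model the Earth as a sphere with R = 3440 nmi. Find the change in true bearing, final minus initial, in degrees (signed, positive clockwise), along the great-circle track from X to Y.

+60.6°

Initial bearing θ₁ = atan2(sin Δλ cos φ₂, cos φ₁ sin φ₂ − sin φ₁ cos φ₂ cos Δλ) = 286.92°
Final bearing θ₂ = (initial bearing from the destination back to the start) + 180° = 347.56°
Δθ = θ₂ − θ₁ = +60.6°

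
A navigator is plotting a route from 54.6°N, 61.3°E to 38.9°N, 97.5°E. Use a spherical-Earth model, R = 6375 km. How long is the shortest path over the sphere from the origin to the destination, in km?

cos σ = sin φ₁ sin φ₂ + cos φ₁ cos φ₂ cos Δλ
      = sin(54.60°)sin(38.90°) + cos(54.60°)cos(38.90°)cos(36.20°) = 0.8757
σ = 28.876° → d = Rσ = 6375·0.50398 = 3213 km

3213 km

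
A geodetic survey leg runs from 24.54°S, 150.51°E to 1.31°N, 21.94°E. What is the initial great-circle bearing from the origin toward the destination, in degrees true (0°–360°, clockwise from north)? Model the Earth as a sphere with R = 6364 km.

N = sin Δλ·cos φ₂ = -0.7816;  D = cos φ₁ sin φ₂ − sin φ₁ cos φ₂ cos Δλ = -0.2381
initial course = atan2(N, D) = 253.06°

253.1°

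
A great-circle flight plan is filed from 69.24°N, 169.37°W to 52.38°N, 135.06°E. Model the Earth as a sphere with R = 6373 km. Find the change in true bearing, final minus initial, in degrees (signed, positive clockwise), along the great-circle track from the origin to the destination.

At departure: θ₁ = atan2(sin Δλ cos φ₂, cos φ₁ sin φ₂ − sin φ₁ cos φ₂ cos Δλ) = 265.24°
At arrival: θ₂ = atan2(sin Δλ cos φ₁, −cos φ₂ sin φ₁ + sin φ₂ cos φ₁ cos Δλ) = 215.36°
Δθ = θ₂ − θ₁ = -49.9°

-49.9°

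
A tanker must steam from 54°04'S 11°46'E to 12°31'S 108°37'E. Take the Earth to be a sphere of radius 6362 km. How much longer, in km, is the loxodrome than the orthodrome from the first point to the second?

456 km

Great circle: cos σ = sin φ₁ sin φ₂ + cos φ₁ cos φ₂ cos Δλ,  σ = 1.4634 rad → d_gc = 9310.4 km
Rhumb line: Δψ = +0.9059, q = Δφ/Δψ = 0.8005, d_rh = R√(Δφ²+q²Δλ²) = 9766.7 km
Excess = 9766.7 − 9310.4 = 456.3 ≈ 456 km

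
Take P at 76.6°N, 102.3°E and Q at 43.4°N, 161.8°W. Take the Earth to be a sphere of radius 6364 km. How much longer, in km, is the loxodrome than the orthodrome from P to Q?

Great circle: cos σ = sin φ₁ sin φ₂ + cos φ₁ cos φ₂ cos Δλ,  σ = 0.8618 rad → d_gc = 5484.5 km
Rhumb line: Δψ = -1.2991, q = Δφ/Δψ = 0.4460, d_rh = R√(Δφ²+q²Δλ²) = 6014.2 km
Excess = 6014.2 − 5484.5 = 529.7 ≈ 530 km

530 km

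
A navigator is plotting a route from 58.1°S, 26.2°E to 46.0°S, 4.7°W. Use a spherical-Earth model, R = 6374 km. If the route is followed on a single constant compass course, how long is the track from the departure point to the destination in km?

2492 km

Δψ = ln[tan(π/4+φ₂/2)/tan(π/4+φ₁/2)] = +0.3462;  Δφ = +0.2112 rad,  Δλ = -0.5393 rad
q = Δφ/Δψ = 0.6100
d = R·√(Δφ² + q²Δλ²) = 6374·0.39095 = 2492 km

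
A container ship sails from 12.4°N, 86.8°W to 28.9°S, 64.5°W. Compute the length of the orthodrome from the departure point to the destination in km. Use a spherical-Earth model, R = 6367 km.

5176 km

cos σ = sin φ₁ sin φ₂ + cos φ₁ cos φ₂ cos Δλ
      = sin(12.40°)sin(-28.90°) + cos(12.40°)cos(-28.90°)cos(22.30°) = 0.6873
σ = 46.582° → d = Rσ = 6367·0.81301 = 5176 km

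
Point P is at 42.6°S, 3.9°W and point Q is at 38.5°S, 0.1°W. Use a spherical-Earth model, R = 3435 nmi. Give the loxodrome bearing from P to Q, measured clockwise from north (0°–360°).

Meridional parts: M(φ₁)=-0.8233, M(φ₂)=-0.7291 → ΔM = +0.0942;  Δλ = +0.0663 rad
tan C = Δλ / ΔM = +0.7039 → C = 35.14°

35.1°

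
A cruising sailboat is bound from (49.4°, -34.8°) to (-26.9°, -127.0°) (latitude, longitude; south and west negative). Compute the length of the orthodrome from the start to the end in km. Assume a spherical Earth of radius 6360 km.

Haversine: a = sin²(Δφ/2)+cos φ₁ cos φ₂ sin²(Δλ/2) = 0.68290;  σ = 2·atan2(√a,√(1−a))
σ = 111.457° → d = Rσ = 6360·1.94529 = 12372 km

12372 km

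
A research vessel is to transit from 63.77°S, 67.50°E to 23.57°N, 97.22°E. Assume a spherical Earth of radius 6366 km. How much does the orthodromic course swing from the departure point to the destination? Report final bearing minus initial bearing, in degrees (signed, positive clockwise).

-14.4°

At departure: θ₁ = atan2(sin Δλ cos φ₂, cos φ₁ sin φ₂ − sin φ₁ cos φ₂ cos Δλ) = 27.03°
At arrival: θ₂ = atan2(sin Δλ cos φ₁, −cos φ₂ sin φ₁ + sin φ₂ cos φ₁ cos Δλ) = 12.66°
Δθ = θ₂ − θ₁ = -14.4°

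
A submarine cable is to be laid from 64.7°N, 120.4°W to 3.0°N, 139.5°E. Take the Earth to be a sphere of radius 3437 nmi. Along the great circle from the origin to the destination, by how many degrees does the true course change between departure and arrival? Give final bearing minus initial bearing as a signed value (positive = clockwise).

-75.5°

Initial bearing θ₁ = atan2(sin Δλ cos φ₂, cos φ₁ sin φ₂ − sin φ₁ cos φ₂ cos Δλ) = 280.41°
Final bearing θ₂ = (initial bearing from the destination back to the start) + 180° = 204.89°
Δθ = θ₂ − θ₁ = -75.5°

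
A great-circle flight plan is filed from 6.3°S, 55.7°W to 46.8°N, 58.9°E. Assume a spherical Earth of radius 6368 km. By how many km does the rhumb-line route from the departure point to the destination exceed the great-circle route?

455 km

Great circle: cos σ = sin φ₁ sin φ₂ + cos φ₁ cos φ₂ cos Δλ,  σ = 1.9425 rad → d_gc = 12370.1 km
Rhumb line: Δψ = +1.0367, q = Δφ/Δψ = 0.8940, d_rh = R√(Δφ²+q²Δλ²) = 12824.9 km
Excess = 12824.9 − 12370.1 = 454.8 ≈ 455 km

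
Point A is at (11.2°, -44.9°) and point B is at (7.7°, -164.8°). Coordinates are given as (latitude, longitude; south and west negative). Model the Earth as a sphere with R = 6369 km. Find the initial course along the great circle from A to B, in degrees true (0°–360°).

284.8°

θ = atan2( sin Δλ·cos φ₂ ,  cos φ₁ sin φ₂ − sin φ₁ cos φ₂ cos Δλ )
  = atan2(-0.8591, +0.2274) = 284.83°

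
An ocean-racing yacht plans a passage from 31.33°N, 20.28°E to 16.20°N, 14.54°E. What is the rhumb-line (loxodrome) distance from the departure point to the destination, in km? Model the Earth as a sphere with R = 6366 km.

1779 km

Rhumb course C = atan2(Δλ, Δψ) with Δψ = ln[tan(π/4+φ₂/2)/tan(π/4+φ₁/2)] = -0.2897, Δλ = -0.1002 → C = 199.08°
d = R·|Δφ| / |cos C| = 6366·0.26407 / 0.94509 = 1779 km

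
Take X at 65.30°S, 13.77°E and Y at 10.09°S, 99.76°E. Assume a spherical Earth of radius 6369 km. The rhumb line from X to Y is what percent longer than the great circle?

4.6%

Great circle: σ = 1.3817 rad → d_gc = Rσ = 8800.3 km
Rhumb: Δφ = +0.9636, Δλ = +1.5008, Δψ = +1.3419, q = Δφ/Δψ = 0.7181 → d_rh = R√(Δφ²+q²Δλ²) = 9207.5 km
Excess = (9207.5 − 8800.3) / 8800.3 = 407.2 / 8800.3 = 4.63% ≈ 4.6%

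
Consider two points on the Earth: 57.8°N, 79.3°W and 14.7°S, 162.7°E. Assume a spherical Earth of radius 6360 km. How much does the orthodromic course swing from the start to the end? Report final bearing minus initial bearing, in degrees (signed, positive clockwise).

Initial bearing θ₁ = atan2(sin Δλ cos φ₂, cos φ₁ sin φ₂ − sin φ₁ cos φ₂ cos Δλ) = 286.26°
Final bearing θ₂ = (initial bearing from the destination back to the start) + 180° = 211.93°
Δθ = θ₂ − θ₁ = -74.3°

-74.3°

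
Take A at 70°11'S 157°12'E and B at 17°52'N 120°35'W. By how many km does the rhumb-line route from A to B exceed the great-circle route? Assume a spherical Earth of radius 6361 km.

344 km

Great circle: cos σ = sin φ₁ sin φ₂ + cos φ₁ cos φ₂ cos Δλ,  σ = 1.8183 rad → d_gc = 11565.9 km
Rhumb line: Δψ = +2.0618, q = Δφ/Δψ = 0.7453, d_rh = R√(Δφ²+q²Δλ²) = 11909.7 km
Excess = 11909.7 − 11565.9 = 343.8 ≈ 344 km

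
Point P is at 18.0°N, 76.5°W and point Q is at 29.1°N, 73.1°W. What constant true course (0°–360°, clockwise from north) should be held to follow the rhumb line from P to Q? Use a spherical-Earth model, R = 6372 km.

Δψ = ln[tan(π/4+φ₂/2)/tan(π/4+φ₁/2)] = +0.2118
Δλ = +0.0593 rad (taken the short way round)
course = atan2(Δλ, Δψ) = 15.65°

15.7°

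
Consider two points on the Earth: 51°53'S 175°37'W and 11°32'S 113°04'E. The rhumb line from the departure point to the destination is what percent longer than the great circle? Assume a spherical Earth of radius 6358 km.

Great circle: σ = 1.2121 rad → d_gc = Rσ = 7706.6 km
Rhumb: Δφ = +0.7042, Δλ = -1.2447, Δψ = +0.8602, q = Δφ/Δψ = 0.8187 → d_rh = R√(Δφ²+q²Δλ²) = 7875.7 km
Excess = (7875.7 − 7706.6) / 7706.6 = 169.1 / 7706.6 = 2.19% ≈ 2.2%

2.2%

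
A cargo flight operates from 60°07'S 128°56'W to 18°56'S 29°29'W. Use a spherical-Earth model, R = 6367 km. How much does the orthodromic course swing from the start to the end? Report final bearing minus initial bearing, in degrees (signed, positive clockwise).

-77.5°

At departure: θ₁ = atan2(sin Δλ cos φ₂, cos φ₁ sin φ₂ − sin φ₁ cos φ₂ cos Δλ) = 107.62°
At arrival: θ₂ = atan2(sin Δλ cos φ₁, −cos φ₂ sin φ₁ + sin φ₂ cos φ₁ cos Δλ) = 30.13°
Δθ = θ₂ − θ₁ = -77.5°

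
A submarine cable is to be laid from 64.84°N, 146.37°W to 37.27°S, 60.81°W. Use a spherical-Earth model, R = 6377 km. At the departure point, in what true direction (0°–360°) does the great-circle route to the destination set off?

111.5°

N = sin Δλ·cos φ₂ = +0.7934;  D = cos φ₁ sin φ₂ − sin φ₁ cos φ₂ cos Δλ = -0.3132
initial course = atan2(N, D) = 111.54°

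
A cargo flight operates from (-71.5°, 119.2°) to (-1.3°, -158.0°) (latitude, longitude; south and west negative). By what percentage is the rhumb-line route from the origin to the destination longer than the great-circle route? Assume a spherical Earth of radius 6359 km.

Great circle: σ = 1.5095 rad → d_gc = Rσ = 9598.8 km
Rhumb: Δφ = +1.2252, Δλ = +1.4451, Δψ = +1.7922, q = Δφ/Δψ = 0.6837 → d_rh = R√(Δφ²+q²Δλ²) = 10008.6 km
Excess = (10008.6 − 9598.8) / 9598.8 = 409.8 / 9598.8 = 4.27% ≈ 4.3%

4.3%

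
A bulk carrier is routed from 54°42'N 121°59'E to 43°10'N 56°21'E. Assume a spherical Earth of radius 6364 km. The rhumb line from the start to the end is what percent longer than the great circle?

3.4%

Great circle: σ = 0.7492 rad → d_gc = Rσ = 4768.0 km
Rhumb: Δφ = -0.2013, Δλ = -1.1455, Δψ = -0.3083, q = Δφ/Δψ = 0.6529 → d_rh = R√(Δφ²+q²Δλ²) = 4929.0 km
Excess = (4929.0 − 4768.0) / 4768.0 = 161.0 / 4768.0 = 3.38% ≈ 3.4%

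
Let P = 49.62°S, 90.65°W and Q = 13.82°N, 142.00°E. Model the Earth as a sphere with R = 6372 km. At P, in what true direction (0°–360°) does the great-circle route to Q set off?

249.1°

θ = atan2( sin Δλ·cos φ₂ ,  cos φ₁ sin φ₂ − sin φ₁ cos φ₂ cos Δλ )
  = atan2(-0.7719, -0.2940) = 249.15°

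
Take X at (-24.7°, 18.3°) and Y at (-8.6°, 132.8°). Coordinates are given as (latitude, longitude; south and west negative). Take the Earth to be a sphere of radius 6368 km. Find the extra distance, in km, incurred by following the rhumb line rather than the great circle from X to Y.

266 km

Great circle: cos σ = sin φ₁ sin φ₂ + cos φ₁ cos φ₂ cos Δλ,  σ = 1.8860 rad → d_gc = 12010.2 km
Rhumb line: Δψ = +0.2944, q = Δφ/Δψ = 0.9543, d_rh = R√(Δφ²+q²Δλ²) = 12276.0 km
Excess = 12276.0 − 12010.2 = 265.8 ≈ 266 km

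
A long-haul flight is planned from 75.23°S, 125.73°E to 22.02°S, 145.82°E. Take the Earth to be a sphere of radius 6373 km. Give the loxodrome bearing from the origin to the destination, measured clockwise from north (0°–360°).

12.0°

Meridional parts: M(φ₁)=-2.0432, M(φ₂)=-0.3941 → ΔM = +1.6491;  Δλ = +0.3506 rad
tan C = Δλ / ΔM = +0.2126 → C = 12.00°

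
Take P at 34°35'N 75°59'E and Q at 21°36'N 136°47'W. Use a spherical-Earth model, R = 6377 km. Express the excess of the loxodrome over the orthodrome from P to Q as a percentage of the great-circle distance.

Great circle: σ = 2.0205 rad → d_gc = Rσ = 12885.0 km
Rhumb: Δφ = -0.2266, Δλ = +2.5697, Δψ = -0.2577, q = Δφ/Δψ = 0.8792 → d_rh = R√(Δφ²+q²Δλ²) = 14480.1 km
Excess = (14480.1 − 12885.0) / 12885.0 = 1595.1 / 12885.0 = 12.38% ≈ 12.4%

12.4%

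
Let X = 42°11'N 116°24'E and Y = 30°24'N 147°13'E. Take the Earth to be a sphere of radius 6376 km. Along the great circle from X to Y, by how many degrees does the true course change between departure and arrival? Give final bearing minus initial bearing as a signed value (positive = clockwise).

+18.6°

Initial bearing θ₁ = atan2(sin Δλ cos φ₂, cos φ₁ sin φ₂ − sin φ₁ cos φ₂ cos Δλ) = 105.49°
Final bearing θ₂ = (initial bearing from the destination back to the start) + 180° = 124.11°
Δθ = θ₂ − θ₁ = +18.6°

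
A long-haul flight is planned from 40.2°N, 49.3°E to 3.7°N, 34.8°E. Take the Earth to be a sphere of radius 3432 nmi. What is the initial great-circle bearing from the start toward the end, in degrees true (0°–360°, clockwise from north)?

θ = atan2( sin Δλ·cos φ₂ ,  cos φ₁ sin φ₂ − sin φ₁ cos φ₂ cos Δλ )
  = atan2(-0.2499, -0.5743) = 203.51°

203.5°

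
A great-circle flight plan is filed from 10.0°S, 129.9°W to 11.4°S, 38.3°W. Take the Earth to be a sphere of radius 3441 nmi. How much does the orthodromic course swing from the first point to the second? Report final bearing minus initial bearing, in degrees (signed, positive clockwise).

-21.6°

At departure: θ₁ = atan2(sin Δλ cos φ₂, cos φ₁ sin φ₂ − sin φ₁ cos φ₂ cos Δλ) = 101.50°
At arrival: θ₂ = atan2(sin Δλ cos φ₁, −cos φ₂ sin φ₁ + sin φ₂ cos φ₁ cos Δλ) = 79.88°
Δθ = θ₂ − θ₁ = -21.6°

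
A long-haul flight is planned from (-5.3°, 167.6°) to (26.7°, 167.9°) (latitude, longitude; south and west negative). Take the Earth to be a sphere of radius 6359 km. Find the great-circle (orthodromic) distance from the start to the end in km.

Haversine: a = sin²(Δφ/2)+cos φ₁ cos φ₂ sin²(Δλ/2) = 0.07598;  σ = 2·atan2(√a,√(1−a))
σ = 32.001° → d = Rσ = 6359·0.55853 = 3552 km

3552 km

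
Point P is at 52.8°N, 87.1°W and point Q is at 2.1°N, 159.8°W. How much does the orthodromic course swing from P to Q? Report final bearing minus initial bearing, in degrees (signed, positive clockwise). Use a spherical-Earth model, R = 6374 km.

-41.2°

At departure: θ₁ = atan2(sin Δλ cos φ₂, cos φ₁ sin φ₂ − sin φ₁ cos φ₂ cos Δλ) = 257.33°
At arrival: θ₂ = atan2(sin Δλ cos φ₁, −cos φ₂ sin φ₁ + sin φ₂ cos φ₁ cos Δλ) = 216.18°
Δθ = θ₂ − θ₁ = -41.2°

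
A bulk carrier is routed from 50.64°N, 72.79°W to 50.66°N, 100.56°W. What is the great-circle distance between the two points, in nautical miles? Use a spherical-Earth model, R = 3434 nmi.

Haversine: a = sin²(Δφ/2)+cos φ₁ cos φ₂ sin²(Δλ/2) = 0.02315;  σ = 2·atan2(√a,√(1−a))
σ = 17.504° → d = Rσ = 3434·0.30550 = 1049 nmi

1049 nmi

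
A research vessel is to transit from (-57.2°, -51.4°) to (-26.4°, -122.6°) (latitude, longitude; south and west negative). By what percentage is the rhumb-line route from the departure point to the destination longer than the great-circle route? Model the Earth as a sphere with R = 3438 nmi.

Great circle: σ = 1.0121 rad → d_gc = Rσ = 3479.5 nmi
Rhumb: Δφ = +0.5376, Δλ = -1.2427, Δψ = +0.7451, q = Δφ/Δψ = 0.7215 → d_rh = R√(Δφ²+q²Δλ²) = 3593.9 nmi
Excess = (3593.9 − 3479.5) / 3479.5 = 114.4 / 3479.5 = 3.29% ≈ 3.3%

3.3%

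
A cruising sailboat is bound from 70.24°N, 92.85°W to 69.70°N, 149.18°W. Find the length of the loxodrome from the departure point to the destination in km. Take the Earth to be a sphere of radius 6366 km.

2144 km

Δψ = ln[tan(π/4+φ₂/2)/tan(π/4+φ₁/2)] = -0.0275;  Δφ = -0.0094 rad,  Δλ = -0.9831 rad
q = Δφ/Δψ = 0.3425
d = R·√(Δφ² + q²Δλ²) = 6366·0.33685 = 2144 km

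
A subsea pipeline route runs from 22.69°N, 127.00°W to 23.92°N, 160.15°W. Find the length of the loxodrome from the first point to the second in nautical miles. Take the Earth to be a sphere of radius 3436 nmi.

1827 nmi

Δψ = ln[tan(π/4+φ₂/2)/tan(π/4+φ₁/2)] = +0.0234;  Δφ = +0.0215 rad,  Δλ = -0.5786 rad
q = Δφ/Δψ = 0.9184
d = R·√(Δφ² + q²Δλ²) = 3436·0.53179 = 1827 nmi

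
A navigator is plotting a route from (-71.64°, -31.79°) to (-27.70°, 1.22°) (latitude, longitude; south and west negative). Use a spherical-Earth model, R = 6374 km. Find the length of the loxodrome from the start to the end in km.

5334 km

Δψ = ln[tan(π/4+φ₂/2)/tan(π/4+φ₁/2)] = +1.3191;  Δφ = +0.7669 rad,  Δλ = +0.5761 rad
q = Δφ/Δψ = 0.5814
d = R·√(Δφ² + q²Δλ²) = 6374·0.83685 = 5334 km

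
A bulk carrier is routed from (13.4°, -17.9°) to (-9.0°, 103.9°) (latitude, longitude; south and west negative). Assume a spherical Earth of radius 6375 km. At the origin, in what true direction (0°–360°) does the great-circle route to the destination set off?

92.2°

N = sin Δλ·cos φ₂ = +0.8394;  D = cos φ₁ sin φ₂ − sin φ₁ cos φ₂ cos Δλ = -0.0316
initial course = atan2(N, D) = 92.15°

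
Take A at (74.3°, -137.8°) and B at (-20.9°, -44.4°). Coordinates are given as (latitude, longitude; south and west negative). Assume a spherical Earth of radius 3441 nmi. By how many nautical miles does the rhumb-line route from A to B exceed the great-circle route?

Great circle: cos σ = sin φ₁ sin φ₂ + cos φ₁ cos φ₂ cos Δλ,  σ = 1.9374 rad → d_gc = 6666.5 nmi
Rhumb line: Δψ = -2.3546, q = Δφ/Δψ = 0.7057, d_rh = R√(Δφ²+q²Δλ²) = 6953.9 nmi
Excess = 6953.9 − 6666.5 = 287.4 ≈ 287 nmi

287 nmi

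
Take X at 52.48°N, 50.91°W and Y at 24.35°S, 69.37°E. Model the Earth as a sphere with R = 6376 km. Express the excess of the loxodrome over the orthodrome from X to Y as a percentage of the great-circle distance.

Great circle: σ = 2.2228 rad → d_gc = Rσ = 14172.7 km
Rhumb: Δφ = -1.3409, Δλ = +2.0993, Δψ = -1.5182, q = Δφ/Δψ = 0.8832 → d_rh = R√(Δφ²+q²Δλ²) = 14589.6 km
Excess = (14589.6 − 14172.7) / 14172.7 = 416.9 / 14172.7 = 2.94% ≈ 2.9%

2.9%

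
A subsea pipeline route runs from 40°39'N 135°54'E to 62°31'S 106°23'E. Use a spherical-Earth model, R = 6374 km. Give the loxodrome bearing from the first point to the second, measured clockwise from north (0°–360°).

193.3°

Δψ = ln[tan(π/4+φ₂/2)/tan(π/4+φ₁/2)] = -2.1861
Δλ = -0.5152 rad (taken the short way round)
course = atan2(Δλ, Δψ) = 193.26°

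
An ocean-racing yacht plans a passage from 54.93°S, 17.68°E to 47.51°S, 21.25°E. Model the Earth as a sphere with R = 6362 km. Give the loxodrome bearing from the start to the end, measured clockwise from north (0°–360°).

Δψ = ln[tan(π/4+φ₂/2)/tan(π/4+φ₁/2)] = +0.2074
Δλ = +0.0623 rad (taken the short way round)
course = atan2(Δλ, Δψ) = 16.72°

16.7°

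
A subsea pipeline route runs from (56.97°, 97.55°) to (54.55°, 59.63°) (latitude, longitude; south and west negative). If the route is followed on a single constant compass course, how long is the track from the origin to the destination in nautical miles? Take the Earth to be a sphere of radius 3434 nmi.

Δψ = ln[tan(π/4+φ₂/2)/tan(π/4+φ₁/2)] = -0.0751;  Δφ = -0.0422 rad,  Δλ = -0.6618 rad
q = Δφ/Δψ = 0.5624
d = R·√(Δφ² + q²Δλ²) = 3434·0.37463 = 1286 nmi

1286 nmi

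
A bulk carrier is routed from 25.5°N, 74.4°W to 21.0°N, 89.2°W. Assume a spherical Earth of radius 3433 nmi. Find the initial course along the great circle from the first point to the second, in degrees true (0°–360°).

N = sin Δλ·cos φ₂ = -0.2385;  D = cos φ₁ sin φ₂ − sin φ₁ cos φ₂ cos Δλ = -0.0651
initial course = atan2(N, D) = 254.73°

254.7°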